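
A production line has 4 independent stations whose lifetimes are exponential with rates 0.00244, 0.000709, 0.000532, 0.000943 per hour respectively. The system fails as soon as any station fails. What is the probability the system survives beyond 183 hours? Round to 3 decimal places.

0.429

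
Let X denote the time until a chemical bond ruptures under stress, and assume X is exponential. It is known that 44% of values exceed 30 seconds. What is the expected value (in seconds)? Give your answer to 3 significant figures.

e^(−λ·30) = 0.44 ⇒ λ = −ln(0.44)/30 = 0.027366.
Mean = 1/λ = 36.5417 seconds.

36.5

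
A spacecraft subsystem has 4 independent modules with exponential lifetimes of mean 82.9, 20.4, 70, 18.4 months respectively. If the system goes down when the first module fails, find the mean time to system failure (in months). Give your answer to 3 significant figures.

7.71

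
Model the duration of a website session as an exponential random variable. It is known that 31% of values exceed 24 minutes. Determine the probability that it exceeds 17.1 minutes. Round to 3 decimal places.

0.434

e^(−λ·24) = 0.31 ⇒ λ = −ln(0.31)/24 = 0.0487993.
P(X > 17.1) = e^(−0.0487993·17.1) = e^(−0.83447) ≈ 0.434.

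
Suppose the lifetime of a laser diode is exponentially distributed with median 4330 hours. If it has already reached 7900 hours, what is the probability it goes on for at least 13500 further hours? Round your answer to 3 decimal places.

0.115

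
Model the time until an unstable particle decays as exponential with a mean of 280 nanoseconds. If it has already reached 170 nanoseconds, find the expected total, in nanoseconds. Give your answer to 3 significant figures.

450

The rate is λ = 1/280 = 0.00357143 per nanosecond.
By memorylessness, E[X | X > 170] = 170 + 1/λ = 170 + 280 = 450 nanoseconds.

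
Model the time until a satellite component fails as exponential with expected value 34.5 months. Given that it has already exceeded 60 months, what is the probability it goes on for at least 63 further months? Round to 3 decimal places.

0.161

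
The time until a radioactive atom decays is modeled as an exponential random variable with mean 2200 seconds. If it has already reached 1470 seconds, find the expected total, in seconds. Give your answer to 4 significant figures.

3670

The rate is λ = 1/2200 = 0.000454545 per second.
By memorylessness, E[X | X > 1470] = 1470 + 1/λ = 1470 + 2200 = 3670 seconds.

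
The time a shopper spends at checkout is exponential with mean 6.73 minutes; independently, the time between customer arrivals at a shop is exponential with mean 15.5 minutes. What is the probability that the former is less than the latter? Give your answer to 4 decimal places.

0.6973

λ_1 = 1/6.73 = 0.148588, λ_2 = 1/15.5 = 0.0645161.
For independent exponentials, P(the former < the latter) = λ_1/(λ_1+λ_2) = 0.148588/0.213105 ≈ 0.6973.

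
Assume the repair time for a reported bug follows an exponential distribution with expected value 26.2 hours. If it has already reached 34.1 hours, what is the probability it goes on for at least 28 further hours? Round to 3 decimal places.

The rate is λ = 1/26.2 = 0.0381679 per hour.
The exponential is memoryless, so the remaining time is again Exp(λ): the condition X > 34.1 is irrelevant.
P(X > 28) = e^(−1.0687) ≈ 0.343.

0.343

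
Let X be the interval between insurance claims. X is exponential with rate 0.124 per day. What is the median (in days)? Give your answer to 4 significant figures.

5.590

Set 1 − e^(−λt) = 0.5, so t = −ln(0.5)/λ = 0.69315/0.124 ≈ 5.5899 days.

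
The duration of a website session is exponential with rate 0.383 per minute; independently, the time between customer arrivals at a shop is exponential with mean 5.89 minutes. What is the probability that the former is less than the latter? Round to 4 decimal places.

0.6929

λ_1 = 0.383, λ_2 = 1/5.89 = 0.169779.
For independent exponentials, P(the former < the latter) = λ_1/(λ_1+λ_2) = 0.383/0.552779 ≈ 0.6929.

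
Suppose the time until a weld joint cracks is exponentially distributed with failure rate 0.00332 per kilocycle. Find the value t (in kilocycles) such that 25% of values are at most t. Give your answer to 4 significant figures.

86.65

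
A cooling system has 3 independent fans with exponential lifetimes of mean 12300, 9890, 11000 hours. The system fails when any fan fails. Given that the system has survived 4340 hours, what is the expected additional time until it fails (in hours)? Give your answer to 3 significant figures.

First-failure rate Σλ = 1/12300 + 1/9890 + 1/11000 = 0.000273322.
By memorylessness the expected residual is 1/Σλ = 3658.69 hours, regardless of the 4340 already elapsed.

3660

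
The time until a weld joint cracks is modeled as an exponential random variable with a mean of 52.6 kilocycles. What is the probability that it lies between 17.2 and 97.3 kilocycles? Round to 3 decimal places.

0.564

The rate is λ = 1/52.6 = 0.0190114 per kilocycle.
P(17.2 < X < 97.3) = e^(−λ·17.2) − e^(−λ·97.3) = 0.72109 − 0.15727 ≈ 0.564.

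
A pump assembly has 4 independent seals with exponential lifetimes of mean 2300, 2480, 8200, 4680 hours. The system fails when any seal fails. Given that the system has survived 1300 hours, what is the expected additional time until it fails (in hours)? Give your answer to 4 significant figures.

First-failure rate Σλ = 1/2300 + 1/2480 + 1/8200 + 1/4680 = 0.00117363.
By memorylessness the expected residual is 1/Σλ = 852.054 hours, regardless of the 1300 already elapsed.

852.1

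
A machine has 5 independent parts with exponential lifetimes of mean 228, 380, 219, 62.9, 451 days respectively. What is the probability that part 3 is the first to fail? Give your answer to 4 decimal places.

Rates: λ_i = 1/mean_i → 0.00438596, 0.00263158, 0.00456621, 0.0158983, 0.00221729; Σλ = 0.0296993.
P(part 3 first) = λ_3/Σλ = 0.00456621/0.0296993 ≈ 0.1537.

0.1537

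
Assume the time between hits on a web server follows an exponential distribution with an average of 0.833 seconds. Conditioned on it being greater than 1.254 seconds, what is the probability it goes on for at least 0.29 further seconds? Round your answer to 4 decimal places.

The rate is λ = 1/0.833 = 1.20048 per second.
The exponential is memoryless, so the remaining time is again Exp(λ): the condition X > 1.254 is irrelevant.
P(X > 0.29) = e^(−0.34814) ≈ 0.7060.

0.7060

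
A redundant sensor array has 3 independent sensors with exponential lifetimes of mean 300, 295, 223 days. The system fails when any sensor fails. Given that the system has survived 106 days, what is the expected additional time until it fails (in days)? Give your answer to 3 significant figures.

First-failure rate Σλ = 1/300 + 1/295 + 1/223 = 0.0112075.
By memorylessness the expected residual is 1/Σλ = 89.2262 days, regardless of the 106 already elapsed.

89.2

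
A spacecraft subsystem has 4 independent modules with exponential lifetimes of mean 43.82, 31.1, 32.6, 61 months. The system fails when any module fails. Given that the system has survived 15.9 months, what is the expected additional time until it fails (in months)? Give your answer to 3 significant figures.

9.80

First-failure rate Σλ = 1/43.82 + 1/31.1 + 1/32.6 + 1/61 = 0.102043.
By memorylessness the expected residual is 1/Σλ = 9.79977 months, regardless of the 15.9 already elapsed.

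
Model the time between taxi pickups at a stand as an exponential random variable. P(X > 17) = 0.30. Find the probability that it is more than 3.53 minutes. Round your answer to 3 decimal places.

0.779

e^(−λ·17) = 0.30 ⇒ λ = −ln(0.30)/17 = 0.0708219.
P(X > 3.53) = e^(−0.0708219·3.53) = e^(−0.25) ≈ 0.779.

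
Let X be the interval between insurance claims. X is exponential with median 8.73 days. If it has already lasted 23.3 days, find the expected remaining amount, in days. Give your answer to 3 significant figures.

For an exponential, median = ln(2)/λ, so λ = ln 2 / 8.73 = 0.0793983 per day.
By memorylessness, the remaining amount past any threshold is again Exp(λ) with mean 1/λ = 12.5947 days.

12.6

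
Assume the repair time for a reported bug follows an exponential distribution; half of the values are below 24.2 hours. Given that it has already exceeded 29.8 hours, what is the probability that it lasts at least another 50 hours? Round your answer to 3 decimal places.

0.239

For an exponential, median = ln(2)/λ, so λ = ln 2 / 24.2 = 0.0286424 per hour.
The exponential is memoryless, so the remaining time is again Exp(λ): the condition X > 29.8 is irrelevant.
P(X > 50) = e^(−1.4321) ≈ 0.239.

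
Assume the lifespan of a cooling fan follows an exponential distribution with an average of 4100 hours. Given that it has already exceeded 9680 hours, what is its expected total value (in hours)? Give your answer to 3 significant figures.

13800

The rate is λ = 1/4100 = 0.000243902 per hour.
By memorylessness, E[X | X > 9680] = 9680 + 1/λ = 9680 + 4100 = 13780 hours.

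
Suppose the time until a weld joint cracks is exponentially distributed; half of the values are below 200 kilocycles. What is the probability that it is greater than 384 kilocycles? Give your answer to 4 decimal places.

For an exponential, median = ln(2)/λ, so λ = ln 2 / 200 = 0.00346574 per kilocycle.
P(X > 384) = e^(−λ·384) = e^(−1.3308) ≈ 0.2643.

0.2643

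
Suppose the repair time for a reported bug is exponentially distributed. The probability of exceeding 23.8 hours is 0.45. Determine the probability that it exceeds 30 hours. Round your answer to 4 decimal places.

0.3655

e^(−λ·23.8) = 0.45 ⇒ λ = −ln(0.45)/23.8 = 0.0335507.
P(X > 30) = e^(−0.0335507·30) = e^(−1.0065) ≈ 0.3655.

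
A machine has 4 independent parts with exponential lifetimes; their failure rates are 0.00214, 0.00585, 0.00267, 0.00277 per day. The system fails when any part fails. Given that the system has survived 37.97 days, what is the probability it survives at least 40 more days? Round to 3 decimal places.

0.584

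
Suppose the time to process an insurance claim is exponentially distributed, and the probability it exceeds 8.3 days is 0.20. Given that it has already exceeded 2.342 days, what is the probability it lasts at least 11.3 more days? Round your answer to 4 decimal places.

0.1118

From e^(−λ·8.3) = 0.20, λ = −ln(0.20)/8.3 = 0.193908.
Memoryless: P(X > 2.342+11.3 | X > 2.342) = P(X > 11.3) = e^(−0.193908·11.3) ≈ 0.1118.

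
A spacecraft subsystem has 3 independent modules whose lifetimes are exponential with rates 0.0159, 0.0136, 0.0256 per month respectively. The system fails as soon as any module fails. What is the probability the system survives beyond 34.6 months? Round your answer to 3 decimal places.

The time to first failure is exponential with rate Σλ = 0.0159 + 0.0136 + 0.0256 = 0.0551.
P(min > 34.6) = e^(−0.0551·34.6) = e^(−1.9065) ≈ 0.149.

0.149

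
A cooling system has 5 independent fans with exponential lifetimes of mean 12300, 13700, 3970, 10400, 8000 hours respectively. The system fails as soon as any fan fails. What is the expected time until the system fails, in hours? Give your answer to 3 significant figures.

The first failure time is exponential with rate Σλ_i = 1/12300 + 1/13700 + 1/3970 + 1/10400 + 1/8000 = 0.000627337 per hour.
E[min] = 1/Σλ = 1/0.000627337 = 1594.04 hours.

1590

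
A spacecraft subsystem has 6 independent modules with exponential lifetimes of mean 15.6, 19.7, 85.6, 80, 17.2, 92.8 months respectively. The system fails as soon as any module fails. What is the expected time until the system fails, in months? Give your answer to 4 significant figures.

The first failure time is exponential with rate Σλ_i = 1/15.6 + 1/19.7 + 1/85.6 + 1/80 + 1/17.2 + 1/92.8 = 0.207962 per month.
E[min] = 1/Σλ = 1/0.207962 = 4.80858 months.

4.809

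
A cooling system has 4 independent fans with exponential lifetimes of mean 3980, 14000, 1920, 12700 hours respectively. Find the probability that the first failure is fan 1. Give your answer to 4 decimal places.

0.2724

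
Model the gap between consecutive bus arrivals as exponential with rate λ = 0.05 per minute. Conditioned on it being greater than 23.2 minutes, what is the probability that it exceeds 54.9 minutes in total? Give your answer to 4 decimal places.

0.2049

By the memoryless property, P(X > 23.2+31.7 | X > 23.2) = P(X > 31.7).
P(X > 31.7) = e^(−1.585) ≈ 0.2049.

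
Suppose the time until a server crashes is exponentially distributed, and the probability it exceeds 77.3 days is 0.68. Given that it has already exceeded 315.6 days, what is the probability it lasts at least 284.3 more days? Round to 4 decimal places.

From e^(−λ·77.3) = 0.68, λ = −ln(0.68)/77.3 = 0.00498917.
Memoryless: P(X > 315.6+284.3 | X > 315.6) = P(X > 284.3) = e^(−0.00498917·284.3) ≈ 0.2421.

0.2421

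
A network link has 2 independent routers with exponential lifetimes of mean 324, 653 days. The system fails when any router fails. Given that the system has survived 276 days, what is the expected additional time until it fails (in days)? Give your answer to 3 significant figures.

First-failure rate Σλ = 1/324 + 1/653 = 0.00461781.
By memorylessness the expected residual is 1/Σλ = 216.553 days, regardless of the 276 already elapsed.

217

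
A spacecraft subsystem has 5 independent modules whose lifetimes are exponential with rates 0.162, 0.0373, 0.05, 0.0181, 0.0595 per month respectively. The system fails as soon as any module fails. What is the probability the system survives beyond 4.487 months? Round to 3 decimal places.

0.231

The time to first failure is exponential with rate Σλ = 0.162 + 0.0373 + 0.05 + 0.0181 + 0.0595 = 0.3269.
P(min > 4.487) = e^(−0.3269·4.487) = e^(−1.4668) ≈ 0.231.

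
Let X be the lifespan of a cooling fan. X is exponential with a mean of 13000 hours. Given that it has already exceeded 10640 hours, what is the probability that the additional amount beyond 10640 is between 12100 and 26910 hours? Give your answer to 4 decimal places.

0.2681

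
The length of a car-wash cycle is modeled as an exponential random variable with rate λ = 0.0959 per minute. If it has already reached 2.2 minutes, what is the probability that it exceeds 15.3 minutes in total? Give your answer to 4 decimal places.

0.2847

The exponential is memoryless, so the remaining time is again Exp(λ): the condition X > 2.2 is irrelevant.
P(X > 13.1) = e^(−1.2563) ≈ 0.2847.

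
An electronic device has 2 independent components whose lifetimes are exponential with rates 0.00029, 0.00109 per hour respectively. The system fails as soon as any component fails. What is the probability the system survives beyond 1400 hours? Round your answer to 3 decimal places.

0.145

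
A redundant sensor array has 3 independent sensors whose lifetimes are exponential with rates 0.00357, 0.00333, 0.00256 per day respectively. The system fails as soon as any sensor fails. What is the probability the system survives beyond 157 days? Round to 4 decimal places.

The time to first failure is exponential with rate Σλ = 0.00357 + 0.00333 + 0.00256 = 0.00946.
P(min > 157) = e^(−0.00946·157) = e^(−1.4852) ≈ 0.2265.

0.2265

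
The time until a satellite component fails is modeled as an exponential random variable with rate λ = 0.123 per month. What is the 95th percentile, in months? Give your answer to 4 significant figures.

Set 1 − e^(−λt) = 0.95, so t = −ln(0.05)/λ = 2.9957/0.123 ≈ 24.3555 months.

24.36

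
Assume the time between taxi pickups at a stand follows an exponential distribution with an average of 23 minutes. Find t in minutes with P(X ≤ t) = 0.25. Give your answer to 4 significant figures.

6.617

The rate is λ = 1/23 = 0.0434783 per minute.
Set 1 − e^(−λt) = 0.25, so t = −ln(0.75)/λ = 0.28768/0.0434783 ≈ 6.61669 minutes.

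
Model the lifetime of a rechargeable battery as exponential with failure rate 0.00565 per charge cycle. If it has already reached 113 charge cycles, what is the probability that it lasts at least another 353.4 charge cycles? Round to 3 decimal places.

0.136

The exponential is memoryless, so the remaining time is again Exp(λ): the condition X > 113 is irrelevant.
P(X > 353.4) = e^(−1.9967) ≈ 0.136.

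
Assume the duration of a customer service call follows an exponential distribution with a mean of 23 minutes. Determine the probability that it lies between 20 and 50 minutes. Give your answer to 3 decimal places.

0.305

The rate is λ = 1/23 = 0.0434783 per minute.
P(20 < X < 50) = e^(−λ·20) − e^(−λ·50) = 0.41913 − 0.11373 ≈ 0.305.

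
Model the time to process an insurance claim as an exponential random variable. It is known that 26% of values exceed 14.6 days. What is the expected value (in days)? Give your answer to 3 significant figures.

10.8

e^(−λ·14.6) = 0.26 ⇒ λ = −ln(0.26)/14.6 = 0.0922653.
Mean = 1/λ = 10.8383 days.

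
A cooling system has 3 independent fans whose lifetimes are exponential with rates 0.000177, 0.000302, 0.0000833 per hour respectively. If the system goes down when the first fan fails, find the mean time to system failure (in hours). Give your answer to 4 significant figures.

1778

The time to first failure is exponential with rate Σλ = 0.000177 + 0.000302 + 0.0000833 = 0.0005623.
E[min] = 1/Σλ = 1/0.0005623 = 1778.41 hours.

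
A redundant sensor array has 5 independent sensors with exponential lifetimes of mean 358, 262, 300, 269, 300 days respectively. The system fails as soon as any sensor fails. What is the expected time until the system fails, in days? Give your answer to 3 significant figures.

58.8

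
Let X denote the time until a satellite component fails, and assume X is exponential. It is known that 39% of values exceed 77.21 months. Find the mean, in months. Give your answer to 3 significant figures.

e^(−λ·77.21) = 0.39 ⇒ λ = −ln(0.39)/77.21 = 0.0121954.
Mean = 1/λ = 81.998 months.

82.0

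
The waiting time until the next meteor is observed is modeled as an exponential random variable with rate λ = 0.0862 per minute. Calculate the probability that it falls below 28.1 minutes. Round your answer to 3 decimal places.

0.911

P(X ≤ 28.1) = 1 − e^(−λ·28.1) = 1 − e^(−2.4222) ≈ 0.911.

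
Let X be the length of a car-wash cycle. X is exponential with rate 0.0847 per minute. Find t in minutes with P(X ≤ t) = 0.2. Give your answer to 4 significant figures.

Set 1 − e^(−λt) = 0.2, so t = −ln(0.8)/λ = 0.22314/0.0847 ≈ 2.63452 minutes.

2.635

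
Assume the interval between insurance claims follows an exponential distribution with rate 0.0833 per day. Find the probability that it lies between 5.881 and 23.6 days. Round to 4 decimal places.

0.4727

P(5.881 < X < 23.6) = e^(−λ·5.881) − e^(−λ·23.6) = 0.61270 − 0.14003 ≈ 0.4727.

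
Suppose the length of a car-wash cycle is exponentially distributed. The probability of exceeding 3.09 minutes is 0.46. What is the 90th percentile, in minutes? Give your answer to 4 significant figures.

9.163

e^(−λ·3.09) = 0.46 ⇒ λ = −ln(0.46)/3.09 = 0.251304.
90th percentile: 1 − e^(−λt) = 0.9, t = −ln(0.1)/λ = 9.16256 minutes.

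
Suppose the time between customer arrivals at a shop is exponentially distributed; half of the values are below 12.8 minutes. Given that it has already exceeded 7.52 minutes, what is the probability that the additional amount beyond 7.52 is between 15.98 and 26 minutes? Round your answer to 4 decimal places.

0.1763

For an exponential, median = ln(2)/λ, so λ = ln 2 / 12.8 = 0.0541521 per minute.
Memoryless: the residual past 7.52 is again Exp(λ).
P(15.98 < residual < 26) = e^(−λ·15.98) − e^(−λ·26) = 0.42090 − 0.24464 ≈ 0.1763.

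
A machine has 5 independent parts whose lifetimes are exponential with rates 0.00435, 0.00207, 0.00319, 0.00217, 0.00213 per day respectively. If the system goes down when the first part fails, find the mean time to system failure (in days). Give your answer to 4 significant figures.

The time to first failure is exponential with rate Σλ = 0.00435 + 0.00207 + 0.00319 + 0.00217 + 0.00213 = 0.01391.
E[min] = 1/Σλ = 1/0.01391 = 71.8907 days.

71.89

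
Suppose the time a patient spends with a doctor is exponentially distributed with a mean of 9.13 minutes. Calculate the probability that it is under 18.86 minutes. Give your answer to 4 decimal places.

The rate is λ = 1/9.13 = 0.109529 per minute.
P(X ≤ 18.86) = 1 − e^(−λ·18.86) = 1 − e^(−2.0657) ≈ 0.8733.

0.8733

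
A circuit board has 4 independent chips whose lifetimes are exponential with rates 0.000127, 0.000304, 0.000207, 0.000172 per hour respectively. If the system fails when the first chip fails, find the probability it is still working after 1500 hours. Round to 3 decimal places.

0.297

The time to first failure is exponential with rate Σλ = 0.000127 + 0.000304 + 0.000207 + 0.000172 = 0.00081.
P(min > 1500) = e^(−0.00081·1500) = e^(−1.215) ≈ 0.297.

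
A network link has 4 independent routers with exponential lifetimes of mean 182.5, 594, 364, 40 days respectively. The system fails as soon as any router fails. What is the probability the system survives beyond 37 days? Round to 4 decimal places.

The first failure time is exponential with rate Σλ_i = 1/182.5 + 1/594 + 1/364 + 1/40 = 0.0349102 per day.
P(min > 37) = e^(−0.0349102·37) = e^(−1.2917) ≈ 0.2748.

0.2748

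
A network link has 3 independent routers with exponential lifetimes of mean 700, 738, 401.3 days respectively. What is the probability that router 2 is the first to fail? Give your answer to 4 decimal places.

0.2569

Rates: λ_i = 1/mean_i → 0.00142857, 0.00135501, 0.0024919; Σλ = 0.00527549.
P(router 2 first) = λ_2/Σλ = 0.00135501/0.00527549 ≈ 0.2569.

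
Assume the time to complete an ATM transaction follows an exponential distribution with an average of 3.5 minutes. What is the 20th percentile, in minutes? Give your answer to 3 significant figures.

The rate is λ = 1/3.5 = 0.285714 per minute.
Set 1 − e^(−λt) = 0.2, so t = −ln(0.8)/λ = 0.22314/0.285714 ≈ 0.781002 minutes.

0.781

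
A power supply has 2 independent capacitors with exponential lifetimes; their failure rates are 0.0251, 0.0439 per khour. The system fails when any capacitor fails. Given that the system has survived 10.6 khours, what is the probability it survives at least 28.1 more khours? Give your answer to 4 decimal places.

0.1439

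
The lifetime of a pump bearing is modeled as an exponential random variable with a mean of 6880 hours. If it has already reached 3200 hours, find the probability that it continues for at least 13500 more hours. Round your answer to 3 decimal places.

0.141

The rate is λ = 1/6880 = 0.000145349 per hour.
By the memoryless property, P(X > 3200+13500 | X > 3200) = P(X > 13500).
P(X > 13500) = e^(−1.9622) ≈ 0.141.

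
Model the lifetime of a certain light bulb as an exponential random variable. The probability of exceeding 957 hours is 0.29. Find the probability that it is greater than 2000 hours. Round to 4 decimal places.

0.0752

e^(−λ·957) = 0.29 ⇒ λ = −ln(0.29)/957 = 0.00129349.
P(X > 2000) = e^(−0.00129349·2000) = e^(−2.587) ≈ 0.0752.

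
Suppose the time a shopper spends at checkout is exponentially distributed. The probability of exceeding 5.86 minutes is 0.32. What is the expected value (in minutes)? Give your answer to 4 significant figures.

5.143

e^(−λ·5.86) = 0.32 ⇒ λ = −ln(0.32)/5.86 = 0.194443.
Mean = 1/λ = 5.1429 minutes.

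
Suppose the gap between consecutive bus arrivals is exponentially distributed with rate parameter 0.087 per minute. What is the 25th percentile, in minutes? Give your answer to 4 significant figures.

3.307

Set 1 − e^(−λt) = 0.25, so t = −ln(0.75)/λ = 0.28768/0.087 ≈ 3.30669 minutes.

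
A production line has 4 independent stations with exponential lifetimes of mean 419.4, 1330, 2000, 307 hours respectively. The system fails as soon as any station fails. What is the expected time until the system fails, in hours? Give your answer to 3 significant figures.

145

The first failure time is exponential with rate Σλ_i = 1/419.4 + 1/1330 + 1/2000 + 1/307 = 0.00689357 per hour.
E[min] = 1/Σλ = 1/0.00689357 = 145.063 hours.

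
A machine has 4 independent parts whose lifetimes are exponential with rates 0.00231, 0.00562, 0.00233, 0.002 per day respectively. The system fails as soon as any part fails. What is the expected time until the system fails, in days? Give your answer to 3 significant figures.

81.6

The time to first failure is exponential with rate Σλ = 0.00231 + 0.00562 + 0.00233 + 0.002 = 0.01226.
E[min] = 1/Σλ = 1/0.01226 = 81.5661 days.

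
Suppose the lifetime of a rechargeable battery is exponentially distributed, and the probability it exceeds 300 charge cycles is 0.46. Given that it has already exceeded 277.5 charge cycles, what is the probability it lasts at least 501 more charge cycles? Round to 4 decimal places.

From e^(−λ·300) = 0.46, λ = −ln(0.46)/300 = 0.00258843.
Memoryless: P(X > 277.5+501 | X > 277.5) = P(X > 501) = e^(−0.00258843·501) ≈ 0.2734.

0.2734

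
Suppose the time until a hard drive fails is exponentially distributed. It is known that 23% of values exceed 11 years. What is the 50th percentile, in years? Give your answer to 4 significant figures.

5.188

e^(−λ·11) = 0.23 ⇒ λ = −ln(0.23)/11 = 0.133607.
50th percentile: 1 − e^(−λt) = 0.5, t = −ln(0.5)/λ = 5.18796 years.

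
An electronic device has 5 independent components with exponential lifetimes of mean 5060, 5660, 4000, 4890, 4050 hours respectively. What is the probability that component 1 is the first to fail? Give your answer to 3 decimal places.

0.184

Rates: λ_i = 1/mean_i → 0.000197628, 0.000176678, 0.00025, 0.000204499, 0.000246914; Σλ = 0.00107572.
P(component 1 first) = λ_1/Σλ = 0.000197628/0.00107572 ≈ 0.184.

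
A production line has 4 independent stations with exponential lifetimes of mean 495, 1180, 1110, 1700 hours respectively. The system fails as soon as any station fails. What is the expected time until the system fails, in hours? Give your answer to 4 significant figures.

229.5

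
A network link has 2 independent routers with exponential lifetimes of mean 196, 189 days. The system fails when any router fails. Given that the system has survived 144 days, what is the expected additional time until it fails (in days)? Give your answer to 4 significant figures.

96.22

First-failure rate Σλ = 1/196 + 1/189 = 0.010393.
By memorylessness the expected residual is 1/Σλ = 96.2182 days, regardless of the 144 already elapsed.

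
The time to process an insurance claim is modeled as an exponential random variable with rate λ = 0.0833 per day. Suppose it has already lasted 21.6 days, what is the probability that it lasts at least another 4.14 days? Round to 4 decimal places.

The exponential is memoryless, so the remaining time is again Exp(λ): the condition X > 21.6 is irrelevant.
P(X > 4.14) = e^(−0.34486) ≈ 0.7083.

0.7083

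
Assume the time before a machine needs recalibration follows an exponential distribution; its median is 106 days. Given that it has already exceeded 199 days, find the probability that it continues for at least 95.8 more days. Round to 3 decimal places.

For an exponential, median = ln(2)/λ, so λ = ln 2 / 106 = 0.00653912 per day.
The exponential is memoryless, so the remaining time is again Exp(λ): the condition X > 199 is irrelevant.
P(X > 95.8) = e^(−0.62645) ≈ 0.534.

0.534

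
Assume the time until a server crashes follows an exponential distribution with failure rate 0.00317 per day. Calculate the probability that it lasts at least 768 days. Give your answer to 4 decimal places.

P(X > 768) = e^(−λ·768) = e^(−2.4346) ≈ 0.0876.

0.0876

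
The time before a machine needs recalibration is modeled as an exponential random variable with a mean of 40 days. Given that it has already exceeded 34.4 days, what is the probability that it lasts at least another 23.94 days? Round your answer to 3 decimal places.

0.550

The rate is λ = 1/40 = 0.025 per day.
The exponential is memoryless, so the remaining time is again Exp(λ): the condition X > 34.4 is irrelevant.
P(X > 23.94) = e^(−0.5985) ≈ 0.550.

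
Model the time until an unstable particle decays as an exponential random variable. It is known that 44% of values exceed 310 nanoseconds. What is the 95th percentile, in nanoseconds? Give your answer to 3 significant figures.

1130

e^(−λ·310) = 0.44 ⇒ λ = −ln(0.44)/310 = 0.00264832.
95th percentile: 1 − e^(−λt) = 0.95, t = −ln(0.05)/λ = 1131.18 nanoseconds.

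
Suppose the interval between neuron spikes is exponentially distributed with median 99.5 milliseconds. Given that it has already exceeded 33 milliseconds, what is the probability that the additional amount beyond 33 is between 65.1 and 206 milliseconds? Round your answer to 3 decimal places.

For an exponential, median = ln(2)/λ, so λ = ln 2 / 99.5 = 0.0069663 per millisecond.
Memoryless: the residual past 33 is again Exp(λ).
P(65.1 < residual < 206) = e^(−λ·65.1) − e^(−λ·206) = 0.63540 − 0.23810 ≈ 0.397.

0.397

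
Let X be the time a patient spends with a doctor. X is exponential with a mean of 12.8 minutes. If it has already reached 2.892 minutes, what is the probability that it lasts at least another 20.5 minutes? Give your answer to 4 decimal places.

0.2016

The rate is λ = 1/12.8 = 0.078125 per minute.
The exponential is memoryless, so the remaining time is again Exp(λ): the condition X > 2.892 is irrelevant.
P(X > 20.5) = e^(−1.6016) ≈ 0.2016.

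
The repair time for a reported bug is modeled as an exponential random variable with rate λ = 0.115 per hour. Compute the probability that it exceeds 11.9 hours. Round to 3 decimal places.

0.254

P(X > 11.9) = e^(−λ·11.9) = e^(−1.3685) ≈ 0.254.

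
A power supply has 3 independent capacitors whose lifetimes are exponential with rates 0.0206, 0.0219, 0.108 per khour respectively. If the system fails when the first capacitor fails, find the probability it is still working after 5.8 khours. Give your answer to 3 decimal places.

0.418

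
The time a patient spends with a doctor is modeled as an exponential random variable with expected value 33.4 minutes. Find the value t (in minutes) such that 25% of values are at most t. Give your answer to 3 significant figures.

9.61

The rate is λ = 1/33.4 = 0.0299401 per minute.
Set 1 − e^(−λt) = 0.25, so t = −ln(0.75)/λ = 0.28768/0.0299401 ≈ 9.60858 minutes.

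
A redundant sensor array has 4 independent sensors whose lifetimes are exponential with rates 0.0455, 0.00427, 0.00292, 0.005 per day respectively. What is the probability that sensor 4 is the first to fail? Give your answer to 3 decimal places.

The time to first failure is exponential with rate Σλ = 0.0455 + 0.00427 + 0.00292 + 0.005 = 0.05769.
P(sensor 4 first) = λ_4/Σλ = 0.005/0.05769 ≈ 0.087.

0.087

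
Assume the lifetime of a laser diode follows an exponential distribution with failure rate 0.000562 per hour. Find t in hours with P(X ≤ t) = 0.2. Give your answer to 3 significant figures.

397

Set 1 − e^(−λt) = 0.2, so t = −ln(0.8)/λ = 0.22314/0.000562 ≈ 397.053 hours.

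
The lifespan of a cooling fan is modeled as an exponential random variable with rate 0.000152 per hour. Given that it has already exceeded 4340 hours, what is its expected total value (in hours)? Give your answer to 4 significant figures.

10920

By memorylessness, E[X | X > 4340] = 4340 + 1/λ = 4340 + 6578.95 = 10918.9 hours.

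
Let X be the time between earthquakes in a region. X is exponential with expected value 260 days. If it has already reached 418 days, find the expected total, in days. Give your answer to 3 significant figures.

The rate is λ = 1/260 = 0.00384615 per day.
By memorylessness, E[X | X > 418] = 418 + 1/λ = 418 + 260 = 678 days.

678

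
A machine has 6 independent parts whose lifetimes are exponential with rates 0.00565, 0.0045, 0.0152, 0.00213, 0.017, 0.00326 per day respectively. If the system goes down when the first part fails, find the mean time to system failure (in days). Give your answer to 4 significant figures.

20.95

The time to first failure is exponential with rate Σλ = 0.00565 + 0.0045 + 0.0152 + 0.00213 + 0.017 + 0.00326 = 0.04774.
E[min] = 1/Σλ = 1/0.04774 = 20.9468 days.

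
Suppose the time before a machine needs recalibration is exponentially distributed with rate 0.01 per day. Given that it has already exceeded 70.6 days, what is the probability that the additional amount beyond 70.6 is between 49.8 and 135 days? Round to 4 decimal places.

0.3485

Memoryless: the residual past 70.6 is again Exp(λ).
P(49.8 < residual < 135) = e^(−λ·49.8) − e^(−λ·135) = 0.60774 − 0.25924 ≈ 0.3485.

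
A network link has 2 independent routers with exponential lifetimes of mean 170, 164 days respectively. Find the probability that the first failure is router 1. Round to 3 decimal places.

0.491

Rates: λ_i = 1/mean_i → 0.00588235, 0.00609756; Σλ = 0.0119799.
P(router 1 first) = λ_1/Σλ = 0.00588235/0.0119799 ≈ 0.491.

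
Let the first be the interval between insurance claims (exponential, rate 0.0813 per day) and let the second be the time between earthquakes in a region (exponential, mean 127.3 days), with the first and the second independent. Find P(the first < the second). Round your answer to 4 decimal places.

λ_1 = 0.0813, λ_2 = 1/127.3 = 0.00785546.
For independent exponentials, P(the first < the second) = λ_1/(λ_1+λ_2) = 0.0813/0.0891555 ≈ 0.9119.

0.9119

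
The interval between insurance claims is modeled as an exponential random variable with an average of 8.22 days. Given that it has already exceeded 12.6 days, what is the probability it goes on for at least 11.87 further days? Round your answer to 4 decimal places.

The rate is λ = 1/8.22 = 0.121655 per day.
P(X > s+t | X > s) = e^(−λ(s+t))/e^(−λs) = e^(−λt), independent of s = 12.6.
P(X > 11.87) = e^(−1.444) ≈ 0.2360.

0.2360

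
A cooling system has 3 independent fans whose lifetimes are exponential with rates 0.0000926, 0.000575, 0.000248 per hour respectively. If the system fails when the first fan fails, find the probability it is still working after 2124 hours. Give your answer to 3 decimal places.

The time to first failure is exponential with rate Σλ = 0.0000926 + 0.000575 + 0.000248 = 0.0009156.
P(min > 2124) = e^(−0.0009156·2124) = e^(−1.9447) ≈ 0.143.

0.143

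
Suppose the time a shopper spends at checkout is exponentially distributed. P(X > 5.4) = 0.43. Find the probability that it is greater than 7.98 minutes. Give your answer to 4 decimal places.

e^(−λ·5.4) = 0.43 ⇒ λ = −ln(0.43)/5.4 = 0.156291.
P(X > 7.98) = e^(−0.156291·7.98) = e^(−1.2472) ≈ 0.2873.

0.2873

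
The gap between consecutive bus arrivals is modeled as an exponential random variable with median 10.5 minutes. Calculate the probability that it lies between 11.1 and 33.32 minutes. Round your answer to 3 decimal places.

0.370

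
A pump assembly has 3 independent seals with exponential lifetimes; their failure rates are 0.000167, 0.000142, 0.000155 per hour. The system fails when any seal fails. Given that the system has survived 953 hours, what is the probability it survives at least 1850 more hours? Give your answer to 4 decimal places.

0.4238

Time to first failure ~ Exp(Σλ) with Σλ = 0.000464.
By memorylessness, P(T > 953+1850 | T > 953) = P(T > 1850) = e^(−0.000464·1850) ≈ 0.4238.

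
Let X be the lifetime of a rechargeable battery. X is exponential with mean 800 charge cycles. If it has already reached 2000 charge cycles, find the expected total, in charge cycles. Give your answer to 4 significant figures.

2800

The rate is λ = 1/800 = 0.00125 per charge cycle.
By memorylessness, E[X | X > 2000] = 2000 + 1/λ = 2000 + 800 = 2800 charge cycles.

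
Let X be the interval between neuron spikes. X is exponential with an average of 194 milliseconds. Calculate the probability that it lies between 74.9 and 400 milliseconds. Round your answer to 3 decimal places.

The rate is λ = 1/194 = 0.00515464 per millisecond.
P(74.9 < X < 400) = e^(−λ·74.9) − e^(−λ·400) = 0.67971 − 0.12722 ≈ 0.552.

0.552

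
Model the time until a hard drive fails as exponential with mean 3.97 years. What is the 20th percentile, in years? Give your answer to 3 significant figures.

0.886

The rate is λ = 1/3.97 = 0.251889 per year.
Set 1 − e^(−λt) = 0.2, so t = −ln(0.8)/λ = 0.22314/0.251889 ≈ 0.88588 years.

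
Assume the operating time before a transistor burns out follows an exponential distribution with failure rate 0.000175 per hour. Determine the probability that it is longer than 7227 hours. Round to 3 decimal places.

0.282

P(X > 7227) = e^(−λ·7227) = e^(−1.2647) ≈ 0.282.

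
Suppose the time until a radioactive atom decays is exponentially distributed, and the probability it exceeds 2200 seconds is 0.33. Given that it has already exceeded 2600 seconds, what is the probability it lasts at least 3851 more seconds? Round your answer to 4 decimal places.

0.1436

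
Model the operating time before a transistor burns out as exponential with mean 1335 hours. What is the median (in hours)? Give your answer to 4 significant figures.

The rate is λ = 1/1335 = 0.000749064 per hour.
Set 1 − e^(−λt) = 0.5, so t = −ln(0.5)/λ = 0.69315/0.000749064 ≈ 925.351 hours.

925.4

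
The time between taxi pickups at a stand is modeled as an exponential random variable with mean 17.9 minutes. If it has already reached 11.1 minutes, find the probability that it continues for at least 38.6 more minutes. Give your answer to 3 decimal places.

The rate is λ = 1/17.9 = 0.0558659 per minute.
P(X > s+t | X > s) = e^(−λ(s+t))/e^(−λs) = e^(−λt), independent of s = 11.1.
P(X > 38.6) = e^(−2.1564) ≈ 0.116.

0.116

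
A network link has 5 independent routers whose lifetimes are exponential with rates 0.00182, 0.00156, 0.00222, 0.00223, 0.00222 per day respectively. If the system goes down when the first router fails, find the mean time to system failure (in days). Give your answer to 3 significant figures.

The time to first failure is exponential with rate Σλ = 0.00182 + 0.00156 + 0.00222 + 0.00223 + 0.00222 = 0.01005.
E[min] = 1/Σλ = 1/0.01005 = 99.5025 days.

99.5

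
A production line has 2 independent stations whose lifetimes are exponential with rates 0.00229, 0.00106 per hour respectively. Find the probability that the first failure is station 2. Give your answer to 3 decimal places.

0.316

The time to first failure is exponential with rate Σλ = 0.00229 + 0.00106 = 0.00335.
P(station 2 first) = λ_2/Σλ = 0.00106/0.00335 ≈ 0.316.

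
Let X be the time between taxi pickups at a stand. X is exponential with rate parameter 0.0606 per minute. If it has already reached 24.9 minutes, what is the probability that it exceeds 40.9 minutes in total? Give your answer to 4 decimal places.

The exponential is memoryless, so the remaining time is again Exp(λ): the condition X > 24.9 is irrelevant.
P(X > 16) = e^(−0.9696) ≈ 0.3792.

0.3792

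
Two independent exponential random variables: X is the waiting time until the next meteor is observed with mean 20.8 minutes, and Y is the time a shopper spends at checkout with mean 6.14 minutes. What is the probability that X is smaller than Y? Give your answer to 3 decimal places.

λ_1 = 1/20.8 = 0.0480769, λ_2 = 1/6.14 = 0.162866.
For independent exponentials, P(X < Y) = λ_1/(λ_1+λ_2) = 0.0480769/0.210943 ≈ 0.228.

0.228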